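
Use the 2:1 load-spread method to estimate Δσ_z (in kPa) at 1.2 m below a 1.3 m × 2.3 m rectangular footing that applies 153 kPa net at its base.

Δσ_z ≈ 52.3 kPa

By the 2:1 method the load spreads at 1 horizontal : 2 vertical, so at depth z the loaded area has grown by z in each plan dimension:
Δσ = qBL/((B+z)(L+z)) = 153×1.3×2.3/((1.3+1.2)(2.3+1.2)) = 52.282 kPa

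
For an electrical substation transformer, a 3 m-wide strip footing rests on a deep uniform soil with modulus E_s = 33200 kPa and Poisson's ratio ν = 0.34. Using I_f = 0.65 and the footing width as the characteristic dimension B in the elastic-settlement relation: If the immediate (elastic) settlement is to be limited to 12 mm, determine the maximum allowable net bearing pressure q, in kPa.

q ≈ 231 kPa

S_e = q·B·(1−ν²)/E_s · I_f  ⇒  q = S_e·E_s / (B·(1−ν²)·I_f).
q = 0.012 × 33200 / (3 × 0.8844 × 0.65) = 231 kPa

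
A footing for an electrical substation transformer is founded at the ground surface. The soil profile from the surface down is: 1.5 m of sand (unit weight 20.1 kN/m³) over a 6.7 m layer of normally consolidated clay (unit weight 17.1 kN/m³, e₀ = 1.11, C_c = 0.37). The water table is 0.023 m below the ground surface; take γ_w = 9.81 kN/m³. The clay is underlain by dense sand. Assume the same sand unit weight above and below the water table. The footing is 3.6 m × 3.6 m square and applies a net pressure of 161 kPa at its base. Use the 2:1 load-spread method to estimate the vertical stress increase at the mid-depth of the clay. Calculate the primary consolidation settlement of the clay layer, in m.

Mid-depth of clay below the ground surface: z = 1.5 + 6.7/2 = 4.85 m.
Total vertical stress at mid-clay: σ_v = 20.1×1.5 + 17.1×3.35 = 87.435 kPa.
Pore pressure: u = 9.81×(4.85 − 0.023) = 47.353 kPa.
Initial effective stress: σ'_0 = σ_v − u = 87.435 − 47.353 = 40.082 kPa.
Stress increase at mid-clay by the 2:1 spreading method:
Δσ = qBL/((B+z)(L+z)) = 161×3.6×3.6/((3.6+4.85)(3.6+4.85)) = 29.223 kPa
Final effective stress: σ'_f = σ'_0 + Δσ = 40.082 + 29.223 = 69.305 kPa.
Normally consolidated clay, so the full stress increment lies on the virgin compression line:
S_c = C_c·H/(1+e₀)·log₁₀(σ'_f/σ'_0) = 0.37×6.7/(1+1.11)×log₁₀(69.305/40.082)
    = 1.1749 × 0.23782 = 0.2794 m

S_c ≈ 0.279 m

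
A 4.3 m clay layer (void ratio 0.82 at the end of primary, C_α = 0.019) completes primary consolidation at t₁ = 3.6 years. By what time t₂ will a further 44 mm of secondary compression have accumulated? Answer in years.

t₂ ≈ 34.4 years

S_s = C_α·H/(1+e_p)·log₁₀(t₂/t₁) ⇒ log₁₀(t₂/t₁) = S_s·(1+e_p)/(C_α·H).
log₁₀(t₂/t₁) = 0.044 × (1+0.82) / (0.019×4.3) = 0.9802
t₂ = t₁ × 10^0.9802 = 3.6 × 9.554 = 34.39 years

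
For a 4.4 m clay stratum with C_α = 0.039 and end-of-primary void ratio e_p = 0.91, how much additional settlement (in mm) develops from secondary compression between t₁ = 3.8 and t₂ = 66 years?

Secondary compression: S_s = C_α·H/(1+e_p)·log₁₀(t₂/t₁)
S_s = 0.039×4.4/(1+0.91)×log₁₀(66/3.8)
    = 0.08984 × 1.24 = 0.1114 m

S_s ≈ 111 mm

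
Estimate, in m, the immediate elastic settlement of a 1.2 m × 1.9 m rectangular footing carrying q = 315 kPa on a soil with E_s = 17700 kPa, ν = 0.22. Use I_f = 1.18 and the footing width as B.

S_e ≈ 0.024 m

Immediate (elastic) settlement: S_e = q·B·(1−ν²)/E_s · I_f.
S_e = 315 × 1.2 × (1 − 0.22²) / 17700 × 1.18
    = 315 × 1.2 × 0.9516 / 17700 × 1.18
    = 0.02398 m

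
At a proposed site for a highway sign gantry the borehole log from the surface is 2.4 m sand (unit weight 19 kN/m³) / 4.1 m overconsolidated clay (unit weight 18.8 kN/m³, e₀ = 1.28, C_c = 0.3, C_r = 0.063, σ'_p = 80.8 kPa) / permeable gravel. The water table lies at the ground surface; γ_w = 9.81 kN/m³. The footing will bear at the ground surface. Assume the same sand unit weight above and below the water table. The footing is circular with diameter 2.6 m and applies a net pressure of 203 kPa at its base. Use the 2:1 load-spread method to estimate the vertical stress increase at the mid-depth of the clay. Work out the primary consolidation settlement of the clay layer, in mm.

S_c ≈ 25.6 mm

Mid-depth of clay below the ground surface: z = 2.4 + 4.1/2 = 4.45 m.
Total vertical stress at mid-clay: σ_v = 19×2.4 + 18.8×2.05 = 84.14 kPa.
Pore pressure: u = 9.81×(4.45 − 0) = 43.655 kPa.
Initial effective stress: σ'_0 = σ_v − u = 84.14 − 43.655 = 40.485 kPa.
Stress increase at mid-clay by the 2:1 spreading method:
Δσ ≈ qD²/(D+z)² = 203×2.6²/(2.6+4.45)² = 27.61 kPa
Final effective stress: σ'_f = 40.485 + 27.61 = 68.095 kPa.
σ'_f = 68.095 ≤ σ'_p = 80.8 kPa, so the clay remains overconsolidated and only the recompression index applies:
S_c = C_r·H/(1+e₀)·log₁₀(σ'_f/σ'_0) = 0.063×4.1/2.28×log₁₀(68.095/40.485)
    = 0.11329 × 0.22582 = 0.02558 m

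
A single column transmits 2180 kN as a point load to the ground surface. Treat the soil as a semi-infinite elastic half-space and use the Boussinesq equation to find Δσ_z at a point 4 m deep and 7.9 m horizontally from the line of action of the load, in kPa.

Boussinesq vertical stress below a point load on an elastic half-space:
Δσ_z = 3P/(2πz²) · [1 + (r/z)²]^(−5/2)
r/z = 7.9/4 = 1.975; [1+(r/z)²]^(−5/2) = 0.018809.
Δσ_z = 3×2180/(2π×4²) × 0.018809 = 65.055 × 0.018809 = 1.224 kPa

Δσ_z ≈ 1.22 kPa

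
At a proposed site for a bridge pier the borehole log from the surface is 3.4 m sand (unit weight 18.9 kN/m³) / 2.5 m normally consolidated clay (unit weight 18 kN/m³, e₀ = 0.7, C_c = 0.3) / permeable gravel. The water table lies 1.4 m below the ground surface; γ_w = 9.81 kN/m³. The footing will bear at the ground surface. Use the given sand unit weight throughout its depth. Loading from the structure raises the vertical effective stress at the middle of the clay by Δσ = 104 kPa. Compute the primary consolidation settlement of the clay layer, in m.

Mid-depth of clay below the ground surface: z = 3.4 + 2.5/2 = 4.65 m.
Total vertical stress at mid-clay: σ_v = 18.9×3.4 + 18×1.25 = 86.76 kPa.
Pore pressure: u = 9.81×(4.65 − 1.4) = 31.883 kPa.
Initial effective stress: σ'_0 = σ_v − u = 86.76 − 31.883 = 54.877 kPa.
Final effective stress: σ'_f = σ'_0 + Δσ = 54.877 + 104 = 158.88 kPa.
Normally consolidated clay, so the full stress increment lies on the virgin compression line:
S_c = C_c·H/(1+e₀)·log₁₀(σ'_f/σ'_0) = 0.3×2.5/(1+0.7)×log₁₀(158.88/54.877)
    = 0.44118 × 0.46168 = 0.2037 m

S_c ≈ 0.204 m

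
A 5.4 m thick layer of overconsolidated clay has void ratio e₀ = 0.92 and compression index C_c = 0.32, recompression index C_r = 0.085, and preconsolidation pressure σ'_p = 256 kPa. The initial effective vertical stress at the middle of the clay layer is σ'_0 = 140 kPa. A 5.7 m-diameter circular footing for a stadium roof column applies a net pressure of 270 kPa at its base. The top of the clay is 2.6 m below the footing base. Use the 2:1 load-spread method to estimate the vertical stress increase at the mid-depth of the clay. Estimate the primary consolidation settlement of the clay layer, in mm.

S_c ≈ 43.3 mm

Mid-depth of clay below the footing base: z = 2.6 + 5.4/2 = 5.3 m.
Stress increase at mid-clay by the 2:1 spreading method:
Δσ ≈ qD²/(D+z)² = 270×5.7²/(5.7+5.3)² = 72.498 kPa
Final effective stress: σ'_f = 140 + 72.498 = 212.5 kPa.
σ'_f = 212.5 ≤ σ'_p = 256 kPa, so the clay remains overconsolidated and only the recompression index applies:
S_c = C_r·H/(1+e₀)·log₁₀(σ'_f/σ'_0) = 0.085×5.4/1.92×log₁₀(212.5/140)
    = 0.23906 × 0.18123 = 0.04333 m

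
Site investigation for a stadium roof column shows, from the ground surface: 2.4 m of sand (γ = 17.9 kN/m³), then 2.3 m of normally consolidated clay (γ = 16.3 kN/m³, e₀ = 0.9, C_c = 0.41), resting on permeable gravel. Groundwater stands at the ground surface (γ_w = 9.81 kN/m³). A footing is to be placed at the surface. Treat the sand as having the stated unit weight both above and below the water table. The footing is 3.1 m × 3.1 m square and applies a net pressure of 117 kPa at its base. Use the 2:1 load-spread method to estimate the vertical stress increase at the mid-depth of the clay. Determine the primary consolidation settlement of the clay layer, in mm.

S_c ≈ 143 mm

Mid-depth of clay below the ground surface: z = 2.4 + 2.3/2 = 3.55 m.
Total vertical stress at mid-clay: σ_v = 17.9×2.4 + 16.3×1.15 = 61.705 kPa.
Pore pressure: u = 9.81×(3.55 − 0) = 34.825 kPa.
Initial effective stress: σ'_0 = σ_v − u = 61.705 − 34.825 = 26.88 kPa.
Stress increase at mid-clay by the 2:1 spreading method:
Δσ = qBL/((B+z)(L+z)) = 117×3.1×3.1/((3.1+3.55)(3.1+3.55)) = 25.425 kPa
Final effective stress: σ'_f = σ'_0 + Δσ = 26.88 + 25.425 = 52.305 kPa.
Normally consolidated clay, so the full stress increment lies on the virgin compression line:
S_c = C_c·H/(1+e₀)·log₁₀(σ'_f/σ'_0) = 0.41×2.3/(1+0.9)×log₁₀(52.305/26.88)
    = 0.49632 × 0.28911 = 0.1435 m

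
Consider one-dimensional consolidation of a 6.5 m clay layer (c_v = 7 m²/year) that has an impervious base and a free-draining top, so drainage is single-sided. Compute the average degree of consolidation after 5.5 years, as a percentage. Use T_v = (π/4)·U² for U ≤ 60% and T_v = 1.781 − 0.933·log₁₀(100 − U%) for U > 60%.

U ≈ 91.4 %

Drainage path length: H_d = H = 6.5 m (single drainage).
T_v = c_v·t/H_d² = 7×5.5/6.5² = 0.91124.
T_v = 0.91124 corresponds to the U > 60% branch:
U = 1 − 10^((1.781 − T_v)/0.933)/100 = 0.9145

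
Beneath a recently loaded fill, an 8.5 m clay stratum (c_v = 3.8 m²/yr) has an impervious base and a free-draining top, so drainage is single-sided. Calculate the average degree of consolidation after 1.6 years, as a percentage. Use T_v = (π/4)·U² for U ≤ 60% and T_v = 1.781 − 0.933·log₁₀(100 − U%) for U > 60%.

Drainage path length: H_d = H = 8.5 m (single drainage).
T_v = c_v·t/H_d² = 3.8×1.6/8.5² = 0.084152.
T_v = 0.084152 corresponds to the U ≤ 60% branch:
U = √(4T_v/π) = 0.3273

U ≈ 32.7 %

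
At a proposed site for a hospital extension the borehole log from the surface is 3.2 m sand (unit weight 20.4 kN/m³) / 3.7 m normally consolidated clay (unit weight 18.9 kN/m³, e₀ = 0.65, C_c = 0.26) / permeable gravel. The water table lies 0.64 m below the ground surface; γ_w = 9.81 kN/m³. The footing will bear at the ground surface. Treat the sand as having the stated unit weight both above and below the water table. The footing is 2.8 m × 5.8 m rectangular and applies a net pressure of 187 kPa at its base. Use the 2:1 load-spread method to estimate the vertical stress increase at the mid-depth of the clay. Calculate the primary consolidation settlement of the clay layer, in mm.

Mid-depth of clay below the ground surface: z = 3.2 + 3.7/2 = 5.05 m.
Total vertical stress at mid-clay: σ_v = 20.4×3.2 + 18.9×1.85 = 100.25 kPa.
Pore pressure: u = 9.81×(5.05 − 0.64) = 43.262 kPa.
Initial effective stress: σ'_0 = σ_v − u = 100.25 − 43.262 = 56.988 kPa.
Stress increase at mid-clay by the 2:1 spreading method:
Δσ = qBL/((B+z)(L+z)) = 187×2.8×5.8/((2.8+5.05)(5.8+5.05)) = 35.656 kPa
Final effective stress: σ'_f = σ'_0 + Δσ = 56.988 + 35.656 = 92.644 kPa.
Normally consolidated clay, so the full stress increment lies on the virgin compression line:
S_c = C_c·H/(1+e₀)·log₁₀(σ'_f/σ'_0) = 0.26×3.7/(1+0.65)×log₁₀(92.644/56.988)
    = 0.58303 × 0.21103 = 0.123 m

S_c ≈ 123 mm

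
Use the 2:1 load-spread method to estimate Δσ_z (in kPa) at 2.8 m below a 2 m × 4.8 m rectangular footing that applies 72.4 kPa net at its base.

Δσ_z ≈ 19.1 kPa

By the 2:1 method the load spreads at 1 horizontal : 2 vertical, so at depth z the loaded area has grown by z in each plan dimension:
Δσ = qBL/((B+z)(L+z)) = 72.4×2×4.8/((2+2.8)(4.8+2.8)) = 19.053 kPa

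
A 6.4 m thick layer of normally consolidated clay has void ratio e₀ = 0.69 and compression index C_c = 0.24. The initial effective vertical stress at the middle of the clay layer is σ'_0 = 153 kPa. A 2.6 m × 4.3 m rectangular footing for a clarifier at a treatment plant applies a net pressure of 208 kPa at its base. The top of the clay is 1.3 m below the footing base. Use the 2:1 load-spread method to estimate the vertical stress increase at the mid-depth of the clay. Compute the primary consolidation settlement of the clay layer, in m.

S_c ≈ 0.0859 m

Mid-depth of clay below the footing base: z = 1.3 + 6.4/2 = 4.5 m.
Stress increase at mid-clay by the 2:1 spreading method:
Δσ = qBL/((B+z)(L+z)) = 208×2.6×4.3/((2.6+4.5)(4.3+4.5)) = 37.219 kPa
Final effective stress: σ'_f = σ'_0 + Δσ = 153 + 37.219 = 190.22 kPa.
Normally consolidated clay, so the full stress increment lies on the virgin compression line:
S_c = C_c·H/(1+e₀)·log₁₀(σ'_f/σ'_0) = 0.24×6.4/(1+0.69)×log₁₀(190.22/153)
    = 0.90888 × 0.094565 = 0.08595 m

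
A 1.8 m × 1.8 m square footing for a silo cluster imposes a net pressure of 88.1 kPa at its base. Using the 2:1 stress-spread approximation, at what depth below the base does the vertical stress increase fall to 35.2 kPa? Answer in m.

2:1 spreading — at depth z the loaded area has grown by z in each plan dimension:
qB²/(B+z)² = Δσ_z ⇒ z = B(√(q/Δσ_z) − 1) = 1.8×(√(88.1/35.2) − 1) = 1.048 m

z ≈ 1.05 m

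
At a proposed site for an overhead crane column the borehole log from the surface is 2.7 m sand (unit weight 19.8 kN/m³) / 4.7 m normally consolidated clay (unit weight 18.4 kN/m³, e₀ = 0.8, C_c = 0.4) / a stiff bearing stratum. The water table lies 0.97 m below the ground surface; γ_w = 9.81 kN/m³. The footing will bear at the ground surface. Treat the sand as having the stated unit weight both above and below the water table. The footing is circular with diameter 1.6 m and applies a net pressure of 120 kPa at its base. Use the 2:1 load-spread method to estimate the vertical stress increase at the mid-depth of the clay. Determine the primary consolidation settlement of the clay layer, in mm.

Mid-depth of clay below the ground surface: z = 2.7 + 4.7/2 = 5.05 m.
Total vertical stress at mid-clay: σ_v = 19.8×2.7 + 18.4×2.35 = 96.7 kPa.
Pore pressure: u = 9.81×(5.05 − 0.97) = 40.025 kPa.
Initial effective stress: σ'_0 = σ_v − u = 96.7 − 40.025 = 56.675 kPa.
Stress increase at mid-clay by the 2:1 spreading method:
Δσ ≈ qD²/(D+z)² = 120×1.6²/(1.6+5.05)² = 6.9467 kPa
Final effective stress: σ'_f = σ'_0 + Δσ = 56.675 + 6.9467 = 63.622 kPa.
Normally consolidated clay, so the full stress increment lies on the virgin compression line:
S_c = C_c·H/(1+e₀)·log₁₀(σ'_f/σ'_0) = 0.4×4.7/(1+0.8)×log₁₀(63.622/56.675)
    = 1.0444 × 0.050216 = 0.05245 m

S_c ≈ 52.4 mm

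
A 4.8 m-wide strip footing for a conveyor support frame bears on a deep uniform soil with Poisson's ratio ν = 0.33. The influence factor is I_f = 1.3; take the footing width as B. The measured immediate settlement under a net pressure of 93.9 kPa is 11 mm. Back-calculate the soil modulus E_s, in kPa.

E_s ≈ 47500 kPa

S_e = q·B·(1−ν²)/E_s · I_f  ⇒  E_s = q·B·(1−ν²)·I_f / S_e.
E_s = 93.9 × 4.8 × 0.8911 × 1.3 / 0.011 = 47470 kPa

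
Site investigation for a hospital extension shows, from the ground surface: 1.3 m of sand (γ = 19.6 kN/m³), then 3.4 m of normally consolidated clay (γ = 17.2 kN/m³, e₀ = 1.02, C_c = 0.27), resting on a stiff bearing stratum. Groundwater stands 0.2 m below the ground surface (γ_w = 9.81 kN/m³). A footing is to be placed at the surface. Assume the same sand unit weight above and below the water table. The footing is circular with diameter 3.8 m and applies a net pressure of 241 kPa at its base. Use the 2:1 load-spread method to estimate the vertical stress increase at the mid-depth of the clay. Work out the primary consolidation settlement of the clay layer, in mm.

Mid-depth of clay below the ground surface: z = 1.3 + 3.4/2 = 3 m.
Total vertical stress at mid-clay: σ_v = 19.6×1.3 + 17.2×1.7 = 54.72 kPa.
Pore pressure: u = 9.81×(3 − 0.2) = 27.468 kPa.
Initial effective stress: σ'_0 = σ_v − u = 54.72 − 27.468 = 27.252 kPa.
Stress increase at mid-clay by the 2:1 spreading method:
Δσ ≈ qD²/(D+z)² = 241×3.8²/(3.8+3)² = 75.26 kPa
Final effective stress: σ'_f = σ'_0 + Δσ = 27.252 + 75.26 = 102.51 kPa.
Normally consolidated clay, so the full stress increment lies on the virgin compression line:
S_c = C_c·H/(1+e₀)·log₁₀(σ'_f/σ'_0) = 0.27×3.4/(1+1.02)×log₁₀(102.51/27.252)
    = 0.45446 × 0.57537 = 0.2615 m

S_c ≈ 261 mm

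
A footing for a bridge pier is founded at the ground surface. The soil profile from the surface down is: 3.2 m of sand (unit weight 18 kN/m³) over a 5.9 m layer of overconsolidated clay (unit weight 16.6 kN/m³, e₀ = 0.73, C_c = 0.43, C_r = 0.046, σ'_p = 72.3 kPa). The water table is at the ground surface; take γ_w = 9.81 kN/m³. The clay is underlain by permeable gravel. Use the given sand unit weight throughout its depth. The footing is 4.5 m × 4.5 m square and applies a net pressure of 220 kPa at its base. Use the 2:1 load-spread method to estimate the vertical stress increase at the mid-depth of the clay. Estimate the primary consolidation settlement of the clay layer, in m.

S_c ≈ 0.137 m

Mid-depth of clay below the ground surface: z = 3.2 + 5.9/2 = 6.15 m.
Total vertical stress at mid-clay: σ_v = 18×3.2 + 16.6×2.95 = 106.57 kPa.
Pore pressure: u = 9.81×(6.15 − 0) = 60.332 kPa.
Initial effective stress: σ'_0 = σ_v − u = 106.57 − 60.332 = 46.238 kPa.
Stress increase at mid-clay by the 2:1 spreading method:
Δσ = qBL/((B+z)(L+z)) = 220×4.5×4.5/((4.5+6.15)(4.5+6.15)) = 39.278 kPa
Final effective stress: σ'_f = 46.238 + 39.278 = 85.516 kPa.
σ'_f = 85.516 > σ'_p = 72.3 kPa, so the stress path crosses the preconsolidation pressure — recompression up to σ'_p, then virgin compression beyond:
S_c = H/(1+e₀)·[C_r·log₁₀(σ'_p/σ'_0) + C_c·log₁₀(σ'_f/σ'_p)]
    = 5.9/1.73 × [0.046×log₁₀(72.3/46.238) + 0.43×log₁₀(85.516/72.3)]
    = 3.4104 × [0.0089304 + 0.031351] = 0.1374 m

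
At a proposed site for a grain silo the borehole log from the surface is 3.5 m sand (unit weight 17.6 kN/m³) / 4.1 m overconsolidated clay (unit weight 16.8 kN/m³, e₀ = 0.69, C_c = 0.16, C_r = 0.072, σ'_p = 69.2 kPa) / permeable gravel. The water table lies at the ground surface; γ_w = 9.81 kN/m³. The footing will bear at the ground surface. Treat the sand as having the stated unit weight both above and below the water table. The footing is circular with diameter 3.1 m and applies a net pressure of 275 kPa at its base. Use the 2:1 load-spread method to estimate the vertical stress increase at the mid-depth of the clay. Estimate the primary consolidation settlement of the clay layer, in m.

Mid-depth of clay below the ground surface: z = 3.5 + 4.1/2 = 5.55 m.
Total vertical stress at mid-clay: σ_v = 17.6×3.5 + 16.8×2.05 = 96.04 kPa.
Pore pressure: u = 9.81×(5.55 − 0) = 54.446 kPa.
Initial effective stress: σ'_0 = σ_v − u = 96.04 − 54.446 = 41.594 kPa.
Stress increase at mid-clay by the 2:1 spreading method:
Δσ ≈ qD²/(D+z)² = 275×3.1²/(3.1+5.55)² = 35.32 kPa
Final effective stress: σ'_f = 41.594 + 35.32 = 76.914 kPa.
σ'_f = 76.914 > σ'_p = 69.2 kPa, so the stress path crosses the preconsolidation pressure — recompression up to σ'_p, then virgin compression beyond:
S_c = H/(1+e₀)·[C_r·log₁₀(σ'_p/σ'_0) + C_c·log₁₀(σ'_f/σ'_p)]
    = 4.1/1.69 × [0.072×log₁₀(69.2/41.594) + 0.16×log₁₀(76.914/69.2)]
    = 2.426 × [0.015917 + 0.0073439] = 0.05643 m

S_c ≈ 0.0564 m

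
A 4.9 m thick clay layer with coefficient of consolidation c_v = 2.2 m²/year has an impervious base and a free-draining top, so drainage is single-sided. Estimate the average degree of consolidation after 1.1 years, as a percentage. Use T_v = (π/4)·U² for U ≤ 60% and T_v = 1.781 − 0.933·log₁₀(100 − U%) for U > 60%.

U ≈ 35.8 %

Drainage path length: H_d = H = 4.9 m (single drainage).
T_v = c_v·t/H_d² = 2.2×1.1/4.9² = 0.10079.
T_v = 0.10079 corresponds to the U ≤ 60% branch:
U = √(4T_v/π) = 0.3582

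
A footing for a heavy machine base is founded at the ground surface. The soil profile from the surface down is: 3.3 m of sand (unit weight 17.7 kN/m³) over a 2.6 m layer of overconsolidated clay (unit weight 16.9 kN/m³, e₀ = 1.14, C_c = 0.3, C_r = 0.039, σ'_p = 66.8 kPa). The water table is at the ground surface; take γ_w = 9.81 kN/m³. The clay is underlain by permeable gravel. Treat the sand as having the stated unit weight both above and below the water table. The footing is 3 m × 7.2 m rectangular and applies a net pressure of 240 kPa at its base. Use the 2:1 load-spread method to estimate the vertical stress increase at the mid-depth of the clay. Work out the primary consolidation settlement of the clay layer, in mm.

S_c ≈ 65.6 mm

Mid-depth of clay below the ground surface: z = 3.3 + 2.6/2 = 4.6 m.
Total vertical stress at mid-clay: σ_v = 17.7×3.3 + 16.9×1.3 = 80.38 kPa.
Pore pressure: u = 9.81×(4.6 − 0) = 45.126 kPa.
Initial effective stress: σ'_0 = σ_v − u = 80.38 − 45.126 = 35.254 kPa.
Stress increase at mid-clay by the 2:1 spreading method:
Δσ = qBL/((B+z)(L+z)) = 240×3×7.2/((3+4.6)(7.2+4.6)) = 57.806 kPa
Final effective stress: σ'_f = 35.254 + 57.806 = 93.06 kPa.
σ'_f = 93.06 > σ'_p = 66.8 kPa, so the stress path crosses the preconsolidation pressure — recompression up to σ'_p, then virgin compression beyond:
S_c = H/(1+e₀)·[C_r·log₁₀(σ'_p/σ'_0) + C_c·log₁₀(σ'_f/σ'_p)]
    = 2.6/2.14 × [0.039×log₁₀(66.8/35.254) + 0.3×log₁₀(93.06/66.8)]
    = 1.215 × [0.010825 + 0.043196] = 0.06564 m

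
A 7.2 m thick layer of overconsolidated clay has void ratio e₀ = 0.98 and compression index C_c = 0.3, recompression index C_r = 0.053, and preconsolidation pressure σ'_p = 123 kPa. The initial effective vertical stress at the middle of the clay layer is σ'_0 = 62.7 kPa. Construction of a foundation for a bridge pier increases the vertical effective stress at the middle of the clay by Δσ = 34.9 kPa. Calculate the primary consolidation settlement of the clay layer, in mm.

S_c ≈ 37 mm

Final effective stress: σ'_f = 62.7 + 34.9 = 97.6 kPa.
σ'_f = 97.6 ≤ σ'_p = 123 kPa, so the clay remains overconsolidated and only the recompression index applies:
S_c = C_r·H/(1+e₀)·log₁₀(σ'_f/σ'_0) = 0.053×7.2/1.98×log₁₀(97.6/62.7)
    = 0.19273 × 0.19218 = 0.03704 m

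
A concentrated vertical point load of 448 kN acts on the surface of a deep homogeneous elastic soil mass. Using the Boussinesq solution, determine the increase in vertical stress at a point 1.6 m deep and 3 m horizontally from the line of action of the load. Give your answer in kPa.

Δσ_z ≈ 1.93 kPa

Boussinesq vertical stress below a point load on an elastic half-space:
Δσ_z = 3P/(2πz²) · [1 + (r/z)²]^(−5/2)
r/z = 3/1.6 = 1.875; [1+(r/z)²]^(−5/2) = 0.023078.
Δσ_z = 3×448/(2π×1.6²) × 0.023078 = 83.556 × 0.023078 = 1.928 kPa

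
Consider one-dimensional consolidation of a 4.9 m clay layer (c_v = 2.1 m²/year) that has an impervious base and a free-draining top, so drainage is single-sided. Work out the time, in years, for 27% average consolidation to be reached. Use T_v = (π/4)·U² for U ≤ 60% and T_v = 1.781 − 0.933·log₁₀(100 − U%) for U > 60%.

t ≈ 0.655 years

Drainage path length: H_d = H = 4.9 m (single drainage).
U ≤ 60%: T_v = (π/4)·U² = (π/4)×0.27² = 0.057256.
t = T_v·H_d²/c_v = 0.057256×4.9²/2.1 = 0.6546 years.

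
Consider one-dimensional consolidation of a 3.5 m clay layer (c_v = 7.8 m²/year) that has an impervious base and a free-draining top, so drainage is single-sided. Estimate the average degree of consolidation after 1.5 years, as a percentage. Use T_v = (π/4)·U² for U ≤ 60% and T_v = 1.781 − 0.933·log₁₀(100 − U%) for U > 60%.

U ≈ 92.3 %

Drainage path length: H_d = H = 3.5 m (single drainage).
T_v = c_v·t/H_d² = 7.8×1.5/3.5² = 0.9551.
T_v = 0.9551 corresponds to the U > 60% branch:
U = 1 − 10^((1.781 − T_v)/0.933)/100 = 0.9232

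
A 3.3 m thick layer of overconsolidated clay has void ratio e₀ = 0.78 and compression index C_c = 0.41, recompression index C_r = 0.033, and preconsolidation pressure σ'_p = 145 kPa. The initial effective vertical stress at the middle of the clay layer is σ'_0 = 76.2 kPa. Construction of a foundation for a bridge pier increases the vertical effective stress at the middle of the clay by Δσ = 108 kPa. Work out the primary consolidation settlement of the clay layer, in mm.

S_c ≈ 96.1 mm

Final effective stress: σ'_f = 76.2 + 108 = 184.2 kPa.
σ'_f = 184.2 > σ'_p = 145 kPa, so the stress path crosses the preconsolidation pressure — recompression up to σ'_p, then virgin compression beyond:
S_c = H/(1+e₀)·[C_r·log₁₀(σ'_p/σ'_0) + C_c·log₁₀(σ'_f/σ'_p)]
    = 3.3/1.78 × [0.033×log₁₀(145/76.2) + 0.41×log₁₀(184.2/145)]
    = 1.8539 × [0.0092206 + 0.042608] = 0.09609 m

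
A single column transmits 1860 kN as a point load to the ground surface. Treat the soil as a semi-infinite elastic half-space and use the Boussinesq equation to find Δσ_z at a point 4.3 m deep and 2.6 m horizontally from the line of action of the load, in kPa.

Boussinesq vertical stress below a point load on an elastic half-space:
Δσ_z = 3P/(2πz²) · [1 + (r/z)²]^(−5/2)
r/z = 2.6/4.3 = 0.60465; [1+(r/z)²]^(−5/2) = 0.45887.
Δσ_z = 3×1860/(2π×4.3²) × 0.45887 = 48.031 × 0.45887 = 22.04 kPa

Δσ_z ≈ 22 kPa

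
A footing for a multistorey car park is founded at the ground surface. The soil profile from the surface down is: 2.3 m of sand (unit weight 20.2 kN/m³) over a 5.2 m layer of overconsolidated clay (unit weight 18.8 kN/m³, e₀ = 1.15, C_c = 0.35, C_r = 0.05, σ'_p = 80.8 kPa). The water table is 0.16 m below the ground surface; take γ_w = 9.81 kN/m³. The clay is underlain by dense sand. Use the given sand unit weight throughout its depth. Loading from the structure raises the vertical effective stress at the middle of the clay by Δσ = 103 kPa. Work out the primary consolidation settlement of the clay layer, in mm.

S_c ≈ 258 mm

Mid-depth of clay below the ground surface: z = 2.3 + 5.2/2 = 4.9 m.
Total vertical stress at mid-clay: σ_v = 20.2×2.3 + 18.8×2.6 = 95.34 kPa.
Pore pressure: u = 9.81×(4.9 − 0.16) = 46.499 kPa.
Initial effective stress: σ'_0 = σ_v − u = 95.34 − 46.499 = 48.841 kPa.
Final effective stress: σ'_f = 48.841 + 103 = 151.84 kPa.
σ'_f = 151.84 > σ'_p = 80.8 kPa, so the stress path crosses the preconsolidation pressure — recompression up to σ'_p, then virgin compression beyond:
S_c = H/(1+e₀)·[C_r·log₁₀(σ'_p/σ'_0) + C_c·log₁₀(σ'_f/σ'_p)]
    = 5.2/2.15 × [0.05×log₁₀(80.8/48.841) + 0.35×log₁₀(151.84/80.8)]
    = 2.4186 × [0.010931 + 0.095891] = 0.2584 m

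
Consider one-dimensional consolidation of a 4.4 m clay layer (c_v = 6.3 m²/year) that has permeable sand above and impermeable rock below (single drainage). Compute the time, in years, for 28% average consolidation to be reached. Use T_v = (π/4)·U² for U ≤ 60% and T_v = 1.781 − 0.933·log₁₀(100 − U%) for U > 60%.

t ≈ 0.189 years

Drainage path length: H_d = H = 4.4 m (single drainage).
U ≤ 60%: T_v = (π/4)·U² = (π/4)×0.28² = 0.061575.
t = T_v·H_d²/c_v = 0.061575×4.4²/6.3 = 0.1892 years.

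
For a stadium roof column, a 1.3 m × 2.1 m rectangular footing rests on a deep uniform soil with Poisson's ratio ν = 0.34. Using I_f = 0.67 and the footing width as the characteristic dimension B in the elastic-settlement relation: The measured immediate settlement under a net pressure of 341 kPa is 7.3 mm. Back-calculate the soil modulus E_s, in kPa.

S_e = q·B·(1−ν²)/E_s · I_f  ⇒  E_s = q·B·(1−ν²)·I_f / S_e.
E_s = 341 × 1.3 × 0.8844 × 0.67 / 0.0073 = 35980 kPa

E_s ≈ 36000 kPa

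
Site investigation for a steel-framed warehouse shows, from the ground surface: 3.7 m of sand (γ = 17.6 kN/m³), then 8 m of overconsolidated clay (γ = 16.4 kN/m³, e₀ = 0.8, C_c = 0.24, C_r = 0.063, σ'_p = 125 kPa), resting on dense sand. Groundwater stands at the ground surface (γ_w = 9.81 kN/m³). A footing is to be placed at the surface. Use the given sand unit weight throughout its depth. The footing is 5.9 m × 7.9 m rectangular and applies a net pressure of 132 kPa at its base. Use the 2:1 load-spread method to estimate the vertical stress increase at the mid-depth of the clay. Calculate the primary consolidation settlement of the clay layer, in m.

S_c ≈ 0.0514 m

Mid-depth of clay below the ground surface: z = 3.7 + 8/2 = 7.7 m.
Total vertical stress at mid-clay: σ_v = 17.6×3.7 + 16.4×4 = 130.72 kPa.
Pore pressure: u = 9.81×(7.7 − 0) = 75.537 kPa.
Initial effective stress: σ'_0 = σ_v − u = 130.72 − 75.537 = 55.183 kPa.
Stress increase at mid-clay by the 2:1 spreading method:
Δσ = qBL/((B+z)(L+z)) = 132×5.9×7.9/((5.9+7.7)(7.9+7.7)) = 28.999 kPa
Final effective stress: σ'_f = 55.183 + 28.999 = 84.182 kPa.
σ'_f = 84.182 ≤ σ'_p = 125 kPa, so the clay remains overconsolidated and only the recompression index applies:
S_c = C_r·H/(1+e₀)·log₁₀(σ'_f/σ'_0) = 0.063×8/1.8×log₁₀(84.182/55.183)
    = 0.28 × 0.18341 = 0.05135 m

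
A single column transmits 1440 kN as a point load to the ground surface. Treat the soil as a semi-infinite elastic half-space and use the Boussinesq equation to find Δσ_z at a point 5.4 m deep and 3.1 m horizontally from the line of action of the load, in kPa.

Δσ_z ≈ 11.6 kPa

Boussinesq vertical stress below a point load on an elastic half-space:
Δσ_z = 3P/(2πz²) · [1 + (r/z)²]^(−5/2)
r/z = 3.1/5.4 = 0.57407; [1+(r/z)²]^(−5/2) = 0.4906.
Δσ_z = 3×1440/(2π×5.4²) × 0.4906 = 23.579 × 0.4906 = 11.57 kPa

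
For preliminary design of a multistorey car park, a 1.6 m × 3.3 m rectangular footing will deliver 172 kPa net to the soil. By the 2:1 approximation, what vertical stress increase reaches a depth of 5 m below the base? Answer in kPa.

Δσ_z ≈ 16.6 kPa

By the 2:1 method the load spreads at 1 horizontal : 2 vertical, so at depth z the loaded area has grown by z in each plan dimension:
Δσ = qBL/((B+z)(L+z)) = 172×1.6×3.3/((1.6+5)(3.3+5)) = 16.578 kPa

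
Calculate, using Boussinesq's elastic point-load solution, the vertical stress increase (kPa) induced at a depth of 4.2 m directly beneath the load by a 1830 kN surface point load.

Δσ_z ≈ 49.5 kPa

Boussinesq vertical stress below a point load on an elastic half-space:
Δσ_z = 3P/(2πz²) · [1 + (r/z)²]^(−5/2)
r/z = 0/4.2 = 0; [1+(r/z)²]^(−5/2) = 1.
Δσ_z = 3×1830/(2π×4.2²) × 1 = 49.533 × 1 = 49.53 kPa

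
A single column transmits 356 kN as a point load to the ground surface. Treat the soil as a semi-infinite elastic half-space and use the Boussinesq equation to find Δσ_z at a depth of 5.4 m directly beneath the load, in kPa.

Δσ_z ≈ 5.83 kPa

Boussinesq vertical stress below a point load on an elastic half-space:
Δσ_z = 3P/(2πz²) · [1 + (r/z)²]^(−5/2)
r/z = 0/5.4 = 0; [1+(r/z)²]^(−5/2) = 1.
Δσ_z = 3×356/(2π×5.4²) × 1 = 5.8291 × 1 = 5.829 kPa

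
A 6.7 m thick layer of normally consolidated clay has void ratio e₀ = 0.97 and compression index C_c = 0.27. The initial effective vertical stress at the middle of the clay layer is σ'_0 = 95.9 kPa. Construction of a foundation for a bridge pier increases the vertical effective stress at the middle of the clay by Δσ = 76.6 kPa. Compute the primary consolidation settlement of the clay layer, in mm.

S_c ≈ 234 mm

Final effective stress: σ'_f = σ'_0 + Δσ = 95.9 + 76.6 = 172.5 kPa.
Normally consolidated clay, so the full stress increment lies on the virgin compression line:
S_c = C_c·H/(1+e₀)·log₁₀(σ'_f/σ'_0) = 0.27×6.7/(1+0.97)×log₁₀(172.5/95.9)
    = 0.91827 × 0.25497 = 0.2341 m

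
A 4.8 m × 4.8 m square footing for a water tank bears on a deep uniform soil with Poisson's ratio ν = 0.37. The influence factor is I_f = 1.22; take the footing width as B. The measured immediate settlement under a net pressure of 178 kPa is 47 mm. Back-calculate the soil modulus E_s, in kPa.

E_s ≈ 19100 kPa

S_e = q·B·(1−ν²)/E_s · I_f  ⇒  E_s = q·B·(1−ν²)·I_f / S_e.
E_s = 178 × 4.8 × 0.8631 × 1.22 / 0.047 = 19140 kPa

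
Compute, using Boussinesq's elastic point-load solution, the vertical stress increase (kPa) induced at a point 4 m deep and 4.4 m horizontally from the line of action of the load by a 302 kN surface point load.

Δσ_z ≈ 1.24 kPa

Boussinesq vertical stress below a point load on an elastic half-space:
Δσ_z = 3P/(2πz²) · [1 + (r/z)²]^(−5/2)
r/z = 4.4/4 = 1.1; [1+(r/z)²]^(−5/2) = 0.13773.
Δσ_z = 3×302/(2π×4²) × 0.13773 = 9.0121 × 0.13773 = 1.241 kPa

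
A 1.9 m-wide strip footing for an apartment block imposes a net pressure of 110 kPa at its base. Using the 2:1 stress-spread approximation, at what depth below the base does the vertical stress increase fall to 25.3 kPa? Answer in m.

z ≈ 6.36 m

2:1 spreading — at depth z the loaded area has grown by z in each plan dimension:
qB/(B+z) = Δσ_z ⇒ z = qB/Δσ_z − B = 110×1.9/25.3 − 1.9 = 6.361 m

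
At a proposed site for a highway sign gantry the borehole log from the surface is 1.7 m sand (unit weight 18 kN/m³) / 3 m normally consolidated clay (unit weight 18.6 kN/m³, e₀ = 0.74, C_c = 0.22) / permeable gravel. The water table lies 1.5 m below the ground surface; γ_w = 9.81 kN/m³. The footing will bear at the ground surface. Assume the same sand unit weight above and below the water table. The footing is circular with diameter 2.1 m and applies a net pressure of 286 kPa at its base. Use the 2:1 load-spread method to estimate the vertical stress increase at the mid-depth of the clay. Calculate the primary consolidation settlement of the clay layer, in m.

S_c ≈ 0.12 m

Mid-depth of clay below the ground surface: z = 1.7 + 3/2 = 3.2 m.
Total vertical stress at mid-clay: σ_v = 18×1.7 + 18.6×1.5 = 58.5 kPa.
Pore pressure: u = 9.81×(3.2 − 1.5) = 16.677 kPa.
Initial effective stress: σ'_0 = σ_v − u = 58.5 − 16.677 = 41.823 kPa.
Stress increase at mid-clay by the 2:1 spreading method:
Δσ ≈ qD²/(D+z)² = 286×2.1²/(2.1+3.2)² = 44.901 kPa
Final effective stress: σ'_f = σ'_0 + Δσ = 41.823 + 44.901 = 86.724 kPa.
Normally consolidated clay, so the full stress increment lies on the virgin compression line:
S_c = C_c·H/(1+e₀)·log₁₀(σ'_f/σ'_0) = 0.22×3/(1+0.74)×log₁₀(86.724/41.823)
    = 0.37931 × 0.31672 = 0.1201 m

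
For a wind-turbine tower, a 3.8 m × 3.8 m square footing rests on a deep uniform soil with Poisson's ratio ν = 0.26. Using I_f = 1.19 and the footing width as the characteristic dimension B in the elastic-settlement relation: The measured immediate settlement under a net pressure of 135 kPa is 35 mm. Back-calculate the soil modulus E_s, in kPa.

E_s ≈ 16300 kPa

S_e = q·B·(1−ν²)/E_s · I_f  ⇒  E_s = q·B·(1−ν²)·I_f / S_e.
E_s = 135 × 3.8 × 0.9324 × 1.19 / 0.035 = 16260 kPa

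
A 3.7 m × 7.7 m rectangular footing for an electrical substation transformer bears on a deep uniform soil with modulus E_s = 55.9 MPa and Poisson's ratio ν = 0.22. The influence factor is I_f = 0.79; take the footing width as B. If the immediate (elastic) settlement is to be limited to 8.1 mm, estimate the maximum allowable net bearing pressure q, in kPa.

q ≈ 163 kPa

E_s = 55.9 MPa = 55900 kPa.
S_e = q·B·(1−ν²)/E_s · I_f  ⇒  q = S_e·E_s / (B·(1−ν²)·I_f).
q = 0.0081 × 55900 / (3.7 × 0.9516 × 0.79) = 162.8 kPa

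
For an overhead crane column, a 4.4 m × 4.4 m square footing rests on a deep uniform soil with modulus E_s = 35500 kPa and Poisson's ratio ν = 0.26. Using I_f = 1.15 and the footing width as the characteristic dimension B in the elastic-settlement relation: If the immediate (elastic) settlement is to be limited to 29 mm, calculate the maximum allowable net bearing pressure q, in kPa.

S_e = q·B·(1−ν²)/E_s · I_f  ⇒  q = S_e·E_s / (B·(1−ν²)·I_f).
q = 0.029 × 35500 / (4.4 × 0.9324 × 1.15) = 218.2 kPa

q ≈ 218 kPa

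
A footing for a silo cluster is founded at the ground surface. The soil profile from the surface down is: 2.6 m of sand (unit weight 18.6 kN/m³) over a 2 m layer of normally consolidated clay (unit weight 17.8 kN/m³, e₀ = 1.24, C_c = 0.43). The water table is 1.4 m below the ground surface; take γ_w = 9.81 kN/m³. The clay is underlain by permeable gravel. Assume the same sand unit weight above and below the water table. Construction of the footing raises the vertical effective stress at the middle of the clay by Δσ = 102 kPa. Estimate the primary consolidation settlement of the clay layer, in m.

S_c ≈ 0.198 m

Mid-depth of clay below the ground surface: z = 2.6 + 2/2 = 3.6 m.
Total vertical stress at mid-clay: σ_v = 18.6×2.6 + 17.8×1 = 66.16 kPa.
Pore pressure: u = 9.81×(3.6 − 1.4) = 21.582 kPa.
Initial effective stress: σ'_0 = σ_v − u = 66.16 − 21.582 = 44.578 kPa.
Final effective stress: σ'_f = σ'_0 + Δσ = 44.578 + 102 = 146.58 kPa.
Normally consolidated clay, so the full stress increment lies on the virgin compression line:
S_c = C_c·H/(1+e₀)·log₁₀(σ'_f/σ'_0) = 0.43×2/(1+1.24)×log₁₀(146.58/44.578)
    = 0.38393 × 0.51695 = 0.1985 m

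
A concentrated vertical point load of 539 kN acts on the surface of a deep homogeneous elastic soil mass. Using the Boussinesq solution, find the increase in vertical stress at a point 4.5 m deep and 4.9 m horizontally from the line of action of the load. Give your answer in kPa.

Δσ_z ≈ 1.8 kPa

Boussinesq vertical stress below a point load on an elastic half-space:
Δσ_z = 3P/(2πz²) · [1 + (r/z)²]^(−5/2)
r/z = 4.9/4.5 = 1.0889; [1+(r/z)²]^(−5/2) = 0.14159.
Δσ_z = 3×539/(2π×4.5²) × 0.14159 = 12.709 × 0.14159 = 1.799 kPa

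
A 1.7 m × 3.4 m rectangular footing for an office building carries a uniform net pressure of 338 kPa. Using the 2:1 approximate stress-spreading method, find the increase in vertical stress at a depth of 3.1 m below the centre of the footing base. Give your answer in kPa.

By the 2:1 method the load spreads at 1 horizontal : 2 vertical, so at depth z the loaded area has grown by z in each plan dimension:
Δσ = qBL/((B+z)(L+z)) = 338×1.7×3.4/((1.7+3.1)(3.4+3.1)) = 62.617 kPa

Δσ_z ≈ 62.6 kPa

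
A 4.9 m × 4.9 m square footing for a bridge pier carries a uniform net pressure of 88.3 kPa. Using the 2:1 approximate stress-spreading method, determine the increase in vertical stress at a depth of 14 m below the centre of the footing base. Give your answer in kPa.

Δσ_z ≈ 5.94 kPa

By the 2:1 method the load spreads at 1 horizontal : 2 vertical, so at depth z the loaded area has grown by z in each plan dimension:
Δσ = qBL/((B+z)(L+z)) = 88.3×4.9×4.9/((4.9+14)(4.9+14)) = 5.9351 kPa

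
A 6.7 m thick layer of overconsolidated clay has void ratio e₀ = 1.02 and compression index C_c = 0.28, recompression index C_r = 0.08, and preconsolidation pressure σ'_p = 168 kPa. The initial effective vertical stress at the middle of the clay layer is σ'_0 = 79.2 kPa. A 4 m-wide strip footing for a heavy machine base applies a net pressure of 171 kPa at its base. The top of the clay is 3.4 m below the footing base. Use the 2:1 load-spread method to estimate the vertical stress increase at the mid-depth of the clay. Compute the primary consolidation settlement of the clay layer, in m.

Mid-depth of clay below the footing base: z = 3.4 + 6.7/2 = 6.75 m.
Stress increase at mid-clay by the 2:1 spreading method:
Δσ = qB/(B+z) = 171×4/(4+6.75) = 63.628 kPa
Final effective stress: σ'_f = 79.2 + 63.628 = 142.83 kPa.
σ'_f = 142.83 ≤ σ'_p = 168 kPa, so the clay remains overconsolidated and only the recompression index applies:
S_c = C_r·H/(1+e₀)·log₁₀(σ'_f/σ'_0) = 0.08×6.7/2.02×log₁₀(142.83/79.2)
    = 0.26534 × 0.25609 = 0.06795 m

S_c ≈ 0.068 m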